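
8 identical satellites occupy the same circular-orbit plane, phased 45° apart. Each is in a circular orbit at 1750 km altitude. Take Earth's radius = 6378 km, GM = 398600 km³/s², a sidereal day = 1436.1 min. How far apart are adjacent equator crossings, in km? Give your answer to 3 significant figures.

424 km

Semi-major axis a = 6378 + 1750 = 8128 km. Period T = 2π√(a³/μ) = 2π√(8128³/398600) = 7292.7 s = 121.54 min.
Single-satellite node shift = (7292.7/86166) × 360° = 30.47°.
With 8 satellites evenly phased, successive equator crossings are 30.47/8 = 3.809° apart.
That is 3.809 × 111.3 = 424 km at the equator.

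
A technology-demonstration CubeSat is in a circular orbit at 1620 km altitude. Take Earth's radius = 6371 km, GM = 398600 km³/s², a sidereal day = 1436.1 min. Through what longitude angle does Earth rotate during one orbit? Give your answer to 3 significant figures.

Semi-major axis a = 6371 + 1620 = 7991 km. Period T = 2π√(a³/μ) = 2π√(7991³/398600) = 7109.1 s = 118.48 min.
During one orbit Earth rotates (7109.1 / 86166) × 360° = 29.70°.

29.7°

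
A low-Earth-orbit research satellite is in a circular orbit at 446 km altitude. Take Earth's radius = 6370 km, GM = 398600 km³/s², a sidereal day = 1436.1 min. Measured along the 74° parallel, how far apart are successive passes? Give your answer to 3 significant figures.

717 km

Semi-major axis a = 6370 + 446 = 6816 km. Period T = 2π√(a³/μ) = 2π√(6816³/398600) = 5600.2 s = 93.34 min.
Node shift per orbit = (5600.2/86166) × 360° = 23.40°.
Equatorial spacing = 23.40 × 111.2 km/° = 2601 km.
At 74° latitude, spacing = 2601 × cos(74°) = 717 km.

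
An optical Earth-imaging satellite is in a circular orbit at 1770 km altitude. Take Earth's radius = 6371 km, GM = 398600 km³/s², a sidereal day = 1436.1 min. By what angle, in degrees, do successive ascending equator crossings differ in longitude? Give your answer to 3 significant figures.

Semi-major axis a = 6371 + 1770 = 8141 km. Period T = 2π√(a³/μ) = 2π√(8141³/398600) = 7310.2 s = 121.84 min.
During one orbit Earth rotates (7310.2 / 86166) × 360° = 30.54°.

30.5°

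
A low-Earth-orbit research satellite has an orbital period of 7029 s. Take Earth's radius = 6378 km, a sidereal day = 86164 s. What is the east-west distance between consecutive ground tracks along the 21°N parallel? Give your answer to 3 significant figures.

Node shift per orbit = (7029.0/86164) × 360° = 29.37°.
Equatorial spacing = 29.37 × 111.3 km/° = 3269 km.
At 21° latitude, spacing = 3269 × cos(21°) = 3052 km.

3050 km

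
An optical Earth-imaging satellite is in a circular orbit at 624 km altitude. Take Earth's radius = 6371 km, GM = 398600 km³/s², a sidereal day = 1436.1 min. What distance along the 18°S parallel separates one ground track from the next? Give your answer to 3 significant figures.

2570 km

Semi-major axis a = 6371 + 624 = 6995 km. Period T = 2π√(a³/μ) = 2π√(6995³/398600) = 5822.3 s = 97.04 min.
Node shift per orbit = (5822.3/86166) × 360° = 24.33°.
Equatorial spacing = 24.33 × 111.2 km/° = 2705 km.
At 18° latitude, spacing = 2705 × cos(18°) = 2572 km.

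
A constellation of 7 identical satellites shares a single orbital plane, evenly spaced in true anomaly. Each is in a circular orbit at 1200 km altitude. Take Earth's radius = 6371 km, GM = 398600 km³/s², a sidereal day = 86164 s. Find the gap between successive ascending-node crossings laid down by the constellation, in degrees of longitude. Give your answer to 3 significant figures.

3.91°

Semi-major axis a = 6371 + 1200 = 7571 km. Period T = 2π√(a³/μ) = 2π√(7571³/398600) = 6556.0 s = 109.27 min.
Single-satellite node shift = (6556.0/86164) × 360° = 27.39°.
With 7 satellites evenly phased, successive equator crossings are 27.39/7 = 3.913° apart.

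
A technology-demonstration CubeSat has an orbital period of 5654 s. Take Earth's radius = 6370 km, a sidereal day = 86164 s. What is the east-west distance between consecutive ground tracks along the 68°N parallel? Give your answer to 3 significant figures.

984 km

Node shift per orbit = (5654.0/86164) × 360° = 23.62°.
Equatorial spacing = 23.62 × 111.2 km/° = 2626 km.
At 68° latitude, spacing = 2626 × cos(68°) = 984 km.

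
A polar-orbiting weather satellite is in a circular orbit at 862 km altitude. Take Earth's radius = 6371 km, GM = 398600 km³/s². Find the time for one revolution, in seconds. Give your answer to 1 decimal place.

6121.9 seconds

Semi-major axis a = 6371 + 862 = 7233 km. Period T = 2π√(a³/μ) = 2π√(7233³/398600) = 6121.9 s = 102.03 min.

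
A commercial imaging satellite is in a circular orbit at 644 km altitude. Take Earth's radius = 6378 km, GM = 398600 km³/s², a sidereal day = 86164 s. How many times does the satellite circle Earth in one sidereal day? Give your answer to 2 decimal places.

Semi-major axis a = 6378 + 644 = 7022 km. Period T = 2π√(a³/μ) = 2π√(7022³/398600) = 5856.0 s = 97.60 min.
Orbits per sidereal day = 86164 / 5856.0 = 14.714.

14.71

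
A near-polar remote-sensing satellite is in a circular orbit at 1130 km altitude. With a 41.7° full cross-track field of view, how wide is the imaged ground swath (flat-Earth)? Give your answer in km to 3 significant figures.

Half-angle = 41.7°/2 = 20.85°.
Swath width ≈ 2h·tan(θ/2) = 2 × 1130 × tan(20.85°) = 860.8 km.

861 km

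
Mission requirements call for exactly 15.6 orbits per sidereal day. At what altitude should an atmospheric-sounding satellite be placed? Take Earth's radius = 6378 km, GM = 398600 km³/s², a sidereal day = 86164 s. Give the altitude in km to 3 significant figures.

Required period T = 86164 / 15.6 = 5523.3 s.
From T = 2π√(a³/μ): a = (μ T²/4π²)^(1/3) = (398600 × 5523.3² / 4π²)^(1/3) = 6753 km.
Altitude h = a − R = 6753 − 6378 = 375 km.

375 km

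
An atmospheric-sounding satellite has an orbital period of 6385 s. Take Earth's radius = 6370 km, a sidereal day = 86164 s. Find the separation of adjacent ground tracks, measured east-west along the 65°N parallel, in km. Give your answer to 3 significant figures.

1250 km

Node shift per orbit = (6385.0/86164) × 360° = 26.68°.
Equatorial spacing = 26.68 × 111.2 km/° = 2966 km.
At 65° latitude, spacing = 2966 × cos(65°) = 1253 km.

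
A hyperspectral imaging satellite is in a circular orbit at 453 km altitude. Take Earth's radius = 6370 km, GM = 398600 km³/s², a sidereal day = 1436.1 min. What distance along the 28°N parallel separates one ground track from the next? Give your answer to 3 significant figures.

2300 km

Semi-major axis a = 6370 + 453 = 6823 km. Period T = 2π√(a³/μ) = 2π√(6823³/398600) = 5608.9 s = 93.48 min.
Node shift per orbit = (5608.9/86166) × 360° = 23.43°.
Equatorial spacing = 23.43 × 111.2 km/° = 2605 km.
At 28° latitude, spacing = 2605 × cos(28°) = 2300 km.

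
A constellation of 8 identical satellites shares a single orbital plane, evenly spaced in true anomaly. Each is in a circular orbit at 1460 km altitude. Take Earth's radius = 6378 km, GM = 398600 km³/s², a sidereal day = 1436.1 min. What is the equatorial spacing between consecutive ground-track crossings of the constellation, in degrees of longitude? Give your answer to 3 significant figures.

3.61°

Semi-major axis a = 6378 + 1460 = 7838 km. Period T = 2π√(a³/μ) = 2π√(7838³/398600) = 6905.9 s = 115.10 min.
Single-satellite node shift = (6905.9/86166) × 360° = 28.85°.
With 8 satellites evenly phased, successive equator crossings are 28.85/8 = 3.607° apart.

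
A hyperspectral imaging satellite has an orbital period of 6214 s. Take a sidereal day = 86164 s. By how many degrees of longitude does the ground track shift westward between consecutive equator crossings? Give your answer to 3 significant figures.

26.0°

During one orbit Earth rotates (6214.0 / 86164) × 360° = 25.96°.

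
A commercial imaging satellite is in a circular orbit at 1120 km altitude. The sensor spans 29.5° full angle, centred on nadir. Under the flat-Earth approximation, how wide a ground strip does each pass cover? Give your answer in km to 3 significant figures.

Half-angle = 29.5°/2 = 14.75°.
Swath width ≈ 2h·tan(θ/2) = 2 × 1120 × tan(14.75°) = 589.7 km.

590 km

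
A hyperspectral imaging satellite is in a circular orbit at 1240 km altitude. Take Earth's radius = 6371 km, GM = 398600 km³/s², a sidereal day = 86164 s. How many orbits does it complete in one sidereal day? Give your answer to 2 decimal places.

13.04

Semi-major axis a = 6371 + 1240 = 7611 km. Period T = 2π√(a³/μ) = 2π√(7611³/398600) = 6608.1 s = 110.13 min.
Orbits per sidereal day = 86164 / 6608.1 = 13.039.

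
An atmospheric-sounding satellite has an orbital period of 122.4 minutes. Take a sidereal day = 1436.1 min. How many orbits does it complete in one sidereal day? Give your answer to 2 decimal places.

T = 122.4 min = 7344.0 s.
Orbits per sidereal day = 86166 / 7344.0 = 11.733.

11.73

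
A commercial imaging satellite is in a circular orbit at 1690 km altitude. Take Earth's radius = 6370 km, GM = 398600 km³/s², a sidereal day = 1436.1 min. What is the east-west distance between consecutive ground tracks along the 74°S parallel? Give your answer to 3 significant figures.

Semi-major axis a = 6370 + 1690 = 8060 km. Period T = 2π√(a³/μ) = 2π√(8060³/398600) = 7201.3 s = 120.02 min.
Node shift per orbit = (7201.3/86166) × 360° = 30.09°.
Equatorial spacing = 30.09 × 111.2 km/° = 3345 km.
At 74° latitude, spacing = 3345 × cos(74°) = 922 km.

922 km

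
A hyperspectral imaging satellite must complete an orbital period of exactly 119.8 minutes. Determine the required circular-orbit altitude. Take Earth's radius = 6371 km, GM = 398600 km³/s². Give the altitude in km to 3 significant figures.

T = 119.8 min = 7188.0 s.
From T = 2π√(a³/μ): a = (μ T²/4π²)^(1/3) = (398600 × 7188.0² / 4π²)^(1/3) = 8050 km.
Altitude h = a − R = 8050 − 6371 = 1679 km.

1680 km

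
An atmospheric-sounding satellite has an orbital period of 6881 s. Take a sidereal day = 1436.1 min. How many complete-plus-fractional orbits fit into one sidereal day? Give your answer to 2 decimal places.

12.52

Orbits per sidereal day = 86166 / 6881.0 = 12.522.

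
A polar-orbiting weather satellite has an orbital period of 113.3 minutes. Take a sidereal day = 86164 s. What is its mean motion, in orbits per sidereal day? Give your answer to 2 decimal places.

T = 113.3 min = 6798.0 s.
Orbits per sidereal day = 86164 / 6798.0 = 12.675.

12.67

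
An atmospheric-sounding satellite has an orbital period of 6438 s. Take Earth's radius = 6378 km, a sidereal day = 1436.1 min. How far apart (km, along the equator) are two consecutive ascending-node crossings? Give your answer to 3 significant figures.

During one orbit Earth rotates (6438.0 / 86166) × 360° = 26.90°.
At the equator that is 26.90° × (2π·6378/360) km/° = 26.90 × 111.3 = 2994 km.

2990 km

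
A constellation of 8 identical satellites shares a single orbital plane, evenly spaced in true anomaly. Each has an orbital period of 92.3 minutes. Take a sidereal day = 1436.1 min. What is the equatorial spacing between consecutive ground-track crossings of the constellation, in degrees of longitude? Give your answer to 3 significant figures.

T = 92.3 min = 5538.0 s.
Single-satellite node shift = (5538.0/86166) × 360° = 23.14°.
With 8 satellites evenly phased, successive equator crossings are 23.14/8 = 2.892° apart.

2.89°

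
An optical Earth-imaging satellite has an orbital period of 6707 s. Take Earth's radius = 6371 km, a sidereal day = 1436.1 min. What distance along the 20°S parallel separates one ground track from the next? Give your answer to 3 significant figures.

2930 km

Node shift per orbit = (6707.0/86166) × 360° = 28.02°.
Equatorial spacing = 28.02 × 111.2 km/° = 3116 km.
At 20° latitude, spacing = 3116 × cos(20°) = 2928 km.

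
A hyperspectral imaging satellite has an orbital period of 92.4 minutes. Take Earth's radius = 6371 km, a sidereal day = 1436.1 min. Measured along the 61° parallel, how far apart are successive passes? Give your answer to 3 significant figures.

T = 92.4 min = 5544.0 s.
Node shift per orbit = (5544.0/86166) × 360° = 23.16°.
Equatorial spacing = 23.16 × 111.2 km/° = 2576 km.
At 61° latitude, spacing = 2576 × cos(61°) = 1249 km.

1250 km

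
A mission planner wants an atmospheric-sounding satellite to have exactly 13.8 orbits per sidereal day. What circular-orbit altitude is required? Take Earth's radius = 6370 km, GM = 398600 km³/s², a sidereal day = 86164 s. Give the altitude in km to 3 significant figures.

959 km

Required period T = 86164 / 13.8 = 6243.8 s.
From T = 2π√(a³/μ): a = (μ T²/4π²)^(1/3) = (398600 × 6243.8² / 4π²)^(1/3) = 7329 km.
Altitude h = a − R = 7329 − 6370 = 959 km.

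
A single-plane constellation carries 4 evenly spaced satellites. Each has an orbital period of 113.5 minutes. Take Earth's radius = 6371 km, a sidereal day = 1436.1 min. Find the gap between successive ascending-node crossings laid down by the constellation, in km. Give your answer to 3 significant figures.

791 km

T = 113.5 min = 6810.0 s.
Single-satellite node shift = (6810.0/86166) × 360° = 28.45°.
With 4 satellites evenly phased, successive equator crossings are 28.45/4 = 7.113° apart.
That is 7.113 × 111.2 = 791 km at the equator.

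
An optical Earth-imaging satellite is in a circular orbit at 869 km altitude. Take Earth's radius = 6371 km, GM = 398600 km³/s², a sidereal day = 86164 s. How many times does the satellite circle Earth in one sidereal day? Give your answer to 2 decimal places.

Semi-major axis a = 6371 + 869 = 7240 km. Period T = 2π√(a³/μ) = 2π√(7240³/398600) = 6130.8 s = 102.18 min.
Orbits per sidereal day = 86164 / 6130.8 = 14.054.

14.05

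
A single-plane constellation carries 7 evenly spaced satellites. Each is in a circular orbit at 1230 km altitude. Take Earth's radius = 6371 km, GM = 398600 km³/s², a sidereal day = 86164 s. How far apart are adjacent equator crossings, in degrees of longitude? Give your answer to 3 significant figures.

Semi-major axis a = 6371 + 1230 = 7601 km. Period T = 2π√(a³/μ) = 2π√(7601³/398600) = 6595.0 s = 109.92 min.
Single-satellite node shift = (6595.0/86164) × 360° = 27.55°.
With 7 satellites evenly phased, successive equator crossings are 27.55/7 = 3.936° apart.

3.94°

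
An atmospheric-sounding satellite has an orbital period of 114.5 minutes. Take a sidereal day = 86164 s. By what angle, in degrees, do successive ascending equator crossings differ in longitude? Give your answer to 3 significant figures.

T = 114.5 min = 6870.0 s.
During one orbit Earth rotates (6870.0 / 86164) × 360° = 28.70°.

28.7°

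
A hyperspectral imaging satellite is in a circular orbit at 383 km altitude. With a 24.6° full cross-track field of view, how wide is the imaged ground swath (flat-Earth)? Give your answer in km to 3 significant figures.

Half-angle = 24.6°/2 = 12.3°.
Swath width ≈ 2h·tan(θ/2) = 2 × 383 × tan(12.3°) = 167.0 km.

167 km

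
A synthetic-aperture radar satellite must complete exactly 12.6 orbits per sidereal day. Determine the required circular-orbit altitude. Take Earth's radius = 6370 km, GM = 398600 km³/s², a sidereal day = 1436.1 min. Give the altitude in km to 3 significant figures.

Required period T = 86166 / 12.6 = 6838.6 s.
From T = 2π√(a³/μ): a = (μ T²/4π²)^(1/3) = (398600 × 6838.6² / 4π²)^(1/3) = 7787 km.
Altitude h = a − R = 7787 − 6370 = 1417 km.

1420 km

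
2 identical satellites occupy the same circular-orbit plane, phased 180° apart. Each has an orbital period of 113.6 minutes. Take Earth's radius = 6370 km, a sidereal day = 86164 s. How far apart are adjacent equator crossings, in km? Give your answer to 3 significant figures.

T = 113.6 min = 6816.0 s.
Single-satellite node shift = (6816.0/86164) × 360° = 28.48°.
With 2 satellites evenly phased, successive equator crossings are 28.48/2 = 14.239° apart.
That is 14.239 × 111.2 = 1583 km at the equator.

1580 km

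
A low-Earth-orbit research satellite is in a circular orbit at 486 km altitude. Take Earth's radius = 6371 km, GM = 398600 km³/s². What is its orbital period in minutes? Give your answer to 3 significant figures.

94.2 min

Semi-major axis a = 6371 + 486 = 6857 km. Period T = 2π√(a³/μ) = 2π√(6857³/398600) = 5650.8 s = 94.18 min.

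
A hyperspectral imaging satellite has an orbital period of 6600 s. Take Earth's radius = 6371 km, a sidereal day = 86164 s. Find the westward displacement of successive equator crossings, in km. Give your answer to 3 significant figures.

During one orbit Earth rotates (6600.0 / 86164) × 360° = 27.58°.
At the equator that is 27.58° × (2π·6371/360) km/° = 27.58 × 111.2 = 3066 km.

3070 km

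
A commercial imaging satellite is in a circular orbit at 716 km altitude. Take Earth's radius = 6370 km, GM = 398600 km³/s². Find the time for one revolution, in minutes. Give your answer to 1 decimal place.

98.9 min

Semi-major axis a = 6370 + 716 = 7086 km. Period T = 2π√(a³/μ) = 2π√(7086³/398600) = 5936.3 s = 98.94 min.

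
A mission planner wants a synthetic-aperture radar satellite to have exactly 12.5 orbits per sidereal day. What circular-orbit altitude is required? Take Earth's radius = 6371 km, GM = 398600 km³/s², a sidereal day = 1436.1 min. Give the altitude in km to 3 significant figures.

1460 km

Required period T = 86166 / 12.5 = 6893.3 s.
From T = 2π√(a³/μ): a = (μ T²/4π²)^(1/3) = (398600 × 6893.3² / 4π²)^(1/3) = 7828 km.
Altitude h = a − R = 7828 − 6371 = 1457 km.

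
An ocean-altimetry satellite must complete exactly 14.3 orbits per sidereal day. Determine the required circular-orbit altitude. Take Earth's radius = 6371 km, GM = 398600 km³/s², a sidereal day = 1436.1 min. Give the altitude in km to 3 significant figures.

786 km

Required period T = 86166 / 14.3 = 6025.6 s.
From T = 2π√(a³/μ): a = (μ T²/4π²)^(1/3) = (398600 × 6025.6² / 4π²)^(1/3) = 7157 km.
Altitude h = a − R = 7157 − 6371 = 786 km.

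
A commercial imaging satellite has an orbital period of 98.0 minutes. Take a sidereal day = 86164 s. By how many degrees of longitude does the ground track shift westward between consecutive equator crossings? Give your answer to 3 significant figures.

24.6°

T = 98.0 min = 5880.0 s.
During one orbit Earth rotates (5880.0 / 86164) × 360° = 24.57°.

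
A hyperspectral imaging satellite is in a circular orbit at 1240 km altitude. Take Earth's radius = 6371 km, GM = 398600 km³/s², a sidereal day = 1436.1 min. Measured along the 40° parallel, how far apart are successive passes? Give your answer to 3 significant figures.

Semi-major axis a = 6371 + 1240 = 7611 km. Period T = 2π√(a³/μ) = 2π√(7611³/398600) = 6608.1 s = 110.13 min.
Node shift per orbit = (6608.1/86166) × 360° = 27.61°.
Equatorial spacing = 27.61 × 111.2 km/° = 3070 km.
At 40° latitude, spacing = 3070 × cos(40°) = 2352 km.

2350 km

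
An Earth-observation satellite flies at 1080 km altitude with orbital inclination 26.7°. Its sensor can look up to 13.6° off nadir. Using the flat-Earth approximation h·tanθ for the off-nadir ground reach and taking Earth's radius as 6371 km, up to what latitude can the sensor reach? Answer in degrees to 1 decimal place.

29.0°

For a prograde orbit the ground track reaches latitude ±i = ±26.7°.
Sensor half-swath on the ground ≈ 1080·tan(13.6°) = 261 km = 2.35° of latitude.
Maximum observable latitude ≈ 26.7 + 2.35 = 29.0°.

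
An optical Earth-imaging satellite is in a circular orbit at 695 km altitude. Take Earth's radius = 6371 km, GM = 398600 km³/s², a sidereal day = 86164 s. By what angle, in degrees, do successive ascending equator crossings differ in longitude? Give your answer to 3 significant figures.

24.7°

Semi-major axis a = 6371 + 695 = 7066 km. Period T = 2π√(a³/μ) = 2π√(7066³/398600) = 5911.1 s = 98.52 min.
During one orbit Earth rotates (5911.1 / 86164) × 360° = 24.70°.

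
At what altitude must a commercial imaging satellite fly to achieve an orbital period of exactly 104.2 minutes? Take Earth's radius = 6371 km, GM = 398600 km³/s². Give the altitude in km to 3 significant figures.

T = 104.2 min = 6252.0 s.
From T = 2π√(a³/μ): a = (μ T²/4π²)^(1/3) = (398600 × 6252.0² / 4π²)^(1/3) = 7335 km.
Altitude h = a − R = 7335 − 6371 = 964 km.

964 km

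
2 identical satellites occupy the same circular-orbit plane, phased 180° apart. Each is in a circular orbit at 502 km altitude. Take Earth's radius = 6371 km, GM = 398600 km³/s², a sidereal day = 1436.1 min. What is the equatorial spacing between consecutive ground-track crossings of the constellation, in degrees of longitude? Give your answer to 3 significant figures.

Semi-major axis a = 6371 + 502 = 6873 km. Period T = 2π√(a³/μ) = 2π√(6873³/398600) = 5670.6 s = 94.51 min.
Single-satellite node shift = (5670.6/86166) × 360° = 23.69°.
With 2 satellites evenly phased, successive equator crossings are 23.69/2 = 11.846° apart.

11.8°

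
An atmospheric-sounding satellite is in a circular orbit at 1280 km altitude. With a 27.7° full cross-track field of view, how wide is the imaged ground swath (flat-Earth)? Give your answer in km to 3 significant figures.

631 km

Half-angle = 27.7°/2 = 13.85°.
Swath width ≈ 2h·tan(θ/2) = 2 × 1280 × tan(13.85°) = 631.2 km.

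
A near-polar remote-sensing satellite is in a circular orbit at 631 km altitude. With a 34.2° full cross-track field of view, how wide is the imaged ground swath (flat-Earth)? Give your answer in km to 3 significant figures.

Half-angle = 34.2°/2 = 17.1°.
Swath width ≈ 2h·tan(θ/2) = 2 × 631 × tan(17.1°) = 388.2 km.

388 km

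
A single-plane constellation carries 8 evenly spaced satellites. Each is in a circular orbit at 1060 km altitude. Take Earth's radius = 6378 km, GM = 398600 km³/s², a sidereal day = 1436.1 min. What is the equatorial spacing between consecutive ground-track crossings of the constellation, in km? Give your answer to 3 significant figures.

Semi-major axis a = 6378 + 1060 = 7438 km. Period T = 2π√(a³/μ) = 2π√(7438³/398600) = 6384.0 s = 106.40 min.
Single-satellite node shift = (6384.0/86166) × 360° = 26.67°.
With 8 satellites evenly phased, successive equator crossings are 26.67/8 = 3.334° apart.
That is 3.334 × 111.3 = 371 km at the equator.

371 km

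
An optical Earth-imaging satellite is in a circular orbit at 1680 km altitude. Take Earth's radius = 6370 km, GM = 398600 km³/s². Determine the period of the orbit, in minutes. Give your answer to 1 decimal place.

Semi-major axis a = 6370 + 1680 = 8050 km. Period T = 2π√(a³/μ) = 2π√(8050³/398600) = 7187.9 s = 119.80 min.

119.8 min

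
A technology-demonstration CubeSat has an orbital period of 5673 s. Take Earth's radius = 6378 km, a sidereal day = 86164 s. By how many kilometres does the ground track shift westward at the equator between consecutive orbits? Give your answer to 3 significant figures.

2640 km

During one orbit Earth rotates (5673.0 / 86164) × 360° = 23.70°.
At the equator that is 23.70° × (2π·6378/360) km/° = 23.70 × 111.3 = 2638 km.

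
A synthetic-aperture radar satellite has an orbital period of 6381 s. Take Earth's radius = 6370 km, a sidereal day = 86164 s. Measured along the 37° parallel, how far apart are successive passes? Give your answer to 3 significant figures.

Node shift per orbit = (6381.0/86164) × 360° = 26.66°.
Equatorial spacing = 26.66 × 111.2 km/° = 2964 km.
At 37° latitude, spacing = 2964 × cos(37°) = 2367 km.

2370 km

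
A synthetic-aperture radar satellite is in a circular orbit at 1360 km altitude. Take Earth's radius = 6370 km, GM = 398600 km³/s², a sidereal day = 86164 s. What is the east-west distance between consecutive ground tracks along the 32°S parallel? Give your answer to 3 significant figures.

Semi-major axis a = 6370 + 1360 = 7730 km. Period T = 2π√(a³/μ) = 2π√(7730³/398600) = 6763.6 s = 112.73 min.
Node shift per orbit = (6763.6/86164) × 360° = 28.26°.
Equatorial spacing = 28.26 × 111.2 km/° = 3142 km.
At 32° latitude, spacing = 3142 × cos(32°) = 2664 km.

2660 km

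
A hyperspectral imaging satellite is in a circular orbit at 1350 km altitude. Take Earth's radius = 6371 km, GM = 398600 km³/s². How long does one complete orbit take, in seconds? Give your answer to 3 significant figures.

6750 seconds

Semi-major axis a = 6371 + 1350 = 7721 km. Period T = 2π√(a³/μ) = 2π√(7721³/398600) = 6751.8 s = 112.53 min.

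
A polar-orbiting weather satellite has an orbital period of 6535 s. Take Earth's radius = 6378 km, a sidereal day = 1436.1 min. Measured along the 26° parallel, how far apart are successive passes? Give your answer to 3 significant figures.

Node shift per orbit = (6535.0/86166) × 360° = 27.30°.
Equatorial spacing = 27.30 × 111.3 km/° = 3039 km.
At 26° latitude, spacing = 3039 × cos(26°) = 2732 km.

2730 km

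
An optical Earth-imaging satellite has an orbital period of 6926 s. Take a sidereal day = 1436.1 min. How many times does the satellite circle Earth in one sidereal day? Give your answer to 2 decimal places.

Orbits per sidereal day = 86166 / 6926.0 = 12.441.

12.44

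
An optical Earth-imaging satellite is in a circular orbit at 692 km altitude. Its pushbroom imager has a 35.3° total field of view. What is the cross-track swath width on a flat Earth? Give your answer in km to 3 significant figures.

Half-angle = 35.3°/2 = 17.65°.
Swath width ≈ 2h·tan(θ/2) = 2 × 692 × tan(17.65°) = 440.4 km.

440 km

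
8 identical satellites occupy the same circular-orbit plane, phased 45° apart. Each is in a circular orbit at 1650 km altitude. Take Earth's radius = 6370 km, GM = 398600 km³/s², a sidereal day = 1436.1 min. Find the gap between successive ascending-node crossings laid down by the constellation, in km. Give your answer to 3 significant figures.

Semi-major axis a = 6370 + 1650 = 8020 km. Period T = 2π√(a³/μ) = 2π√(8020³/398600) = 7147.8 s = 119.13 min.
Single-satellite node shift = (7147.8/86166) × 360° = 29.86°.
With 8 satellites evenly phased, successive equator crossings are 29.86/8 = 3.733° apart.
That is 3.733 × 111.2 = 415 km at the equator.

415 km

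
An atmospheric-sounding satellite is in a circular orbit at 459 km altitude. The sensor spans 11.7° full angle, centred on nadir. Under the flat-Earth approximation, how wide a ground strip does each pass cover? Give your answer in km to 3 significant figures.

94.1 km

Half-angle = 11.7°/2 = 5.85°.
Swath width ≈ 2h·tan(θ/2) = 2 × 459 × tan(5.85°) = 94.1 km.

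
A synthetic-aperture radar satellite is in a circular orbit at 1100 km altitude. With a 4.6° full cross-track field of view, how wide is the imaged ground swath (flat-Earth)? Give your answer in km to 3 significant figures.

Half-angle = 4.6°/2 = 2.3°.
Swath width ≈ 2h·tan(θ/2) = 2 × 1100 × tan(2.3°) = 88.4 km.

88.4 km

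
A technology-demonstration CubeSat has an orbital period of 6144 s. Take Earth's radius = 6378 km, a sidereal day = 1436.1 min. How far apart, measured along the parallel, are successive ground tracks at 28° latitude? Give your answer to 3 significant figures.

2520 km

Node shift per orbit = (6144.0/86166) × 360° = 25.67°.
Equatorial spacing = 25.67 × 111.3 km/° = 2857 km.
At 28° latitude, spacing = 2857 × cos(28°) = 2523 km.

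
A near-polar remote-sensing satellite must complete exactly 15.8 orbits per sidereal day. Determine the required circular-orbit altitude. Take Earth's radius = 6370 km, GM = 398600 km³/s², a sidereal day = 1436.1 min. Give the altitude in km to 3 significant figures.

Required period T = 86166 / 15.8 = 5453.5 s.
From T = 2π√(a³/μ): a = (μ T²/4π²)^(1/3) = (398600 × 5453.5² / 4π²)^(1/3) = 6696 km.
Altitude h = a − R = 6696 − 6370 = 326 km.

326 km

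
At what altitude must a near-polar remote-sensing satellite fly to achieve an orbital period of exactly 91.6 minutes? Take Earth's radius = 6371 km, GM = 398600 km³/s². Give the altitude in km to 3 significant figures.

T = 91.6 min = 5496.0 s.
From T = 2π√(a³/μ): a = (μ T²/4π²)^(1/3) = (398600 × 5496.0² / 4π²)^(1/3) = 6731 km.
Altitude h = a − R = 6731 − 6371 = 360 km.

360 km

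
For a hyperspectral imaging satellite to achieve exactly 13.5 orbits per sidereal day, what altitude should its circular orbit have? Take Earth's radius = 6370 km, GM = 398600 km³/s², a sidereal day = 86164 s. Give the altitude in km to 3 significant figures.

1070 km

Required period T = 86164 / 13.5 = 6382.5 s.
From T = 2π√(a³/μ): a = (μ T²/4π²)^(1/3) = (398600 × 6382.5² / 4π²)^(1/3) = 7437 km.
Altitude h = a − R = 7437 − 6370 = 1067 km.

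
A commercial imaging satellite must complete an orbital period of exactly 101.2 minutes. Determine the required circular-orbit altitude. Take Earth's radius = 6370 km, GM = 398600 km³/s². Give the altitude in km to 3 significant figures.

824 km

T = 101.2 min = 6072.0 s.
From T = 2π√(a³/μ): a = (μ T²/4π²)^(1/3) = (398600 × 6072.0² / 4π²)^(1/3) = 7194 km.
Altitude h = a − R = 7194 − 6370 = 824 km.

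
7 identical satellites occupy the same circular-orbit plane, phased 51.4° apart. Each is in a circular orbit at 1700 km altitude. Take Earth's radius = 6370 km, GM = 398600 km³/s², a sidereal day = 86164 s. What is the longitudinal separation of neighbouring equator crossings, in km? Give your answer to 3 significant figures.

479 km

Semi-major axis a = 6370 + 1700 = 8070 km. Period T = 2π√(a³/μ) = 2π√(8070³/398600) = 7214.8 s = 120.25 min.
Single-satellite node shift = (7214.8/86164) × 360° = 30.14°.
With 7 satellites evenly phased, successive equator crossings are 30.14/7 = 4.306° apart.
That is 4.306 × 111.2 = 479 km at the equator.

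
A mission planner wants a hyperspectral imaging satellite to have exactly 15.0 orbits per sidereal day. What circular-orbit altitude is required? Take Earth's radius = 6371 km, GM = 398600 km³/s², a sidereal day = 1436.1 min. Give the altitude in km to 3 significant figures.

Required period T = 86166 / 15.0 = 5744.4 s.
From T = 2π√(a³/μ): a = (μ T²/4π²)^(1/3) = (398600 × 5744.4² / 4π²)^(1/3) = 6932 km.
Altitude h = a − R = 6932 − 6371 = 561 km.

561 km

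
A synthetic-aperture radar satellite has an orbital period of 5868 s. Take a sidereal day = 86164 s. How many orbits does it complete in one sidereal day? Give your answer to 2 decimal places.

14.68

Orbits per sidereal day = 86164 / 5868.0 = 14.684.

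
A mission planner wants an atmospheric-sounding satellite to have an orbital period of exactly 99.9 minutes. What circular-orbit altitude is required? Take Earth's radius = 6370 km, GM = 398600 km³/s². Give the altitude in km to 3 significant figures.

T = 99.9 min = 5994.0 s.
From T = 2π√(a³/μ): a = (μ T²/4π²)^(1/3) = (398600 × 5994.0² / 4π²)^(1/3) = 7132 km.
Altitude h = a − R = 7132 − 6370 = 762 km.

762 km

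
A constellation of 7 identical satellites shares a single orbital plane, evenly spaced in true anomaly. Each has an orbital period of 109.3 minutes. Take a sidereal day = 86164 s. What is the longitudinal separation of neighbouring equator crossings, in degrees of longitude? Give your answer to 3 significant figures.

T = 109.3 min = 6558.0 s.
Single-satellite node shift = (6558.0/86164) × 360° = 27.40°.
With 7 satellites evenly phased, successive equator crossings are 27.40/7 = 3.914° apart.

3.91°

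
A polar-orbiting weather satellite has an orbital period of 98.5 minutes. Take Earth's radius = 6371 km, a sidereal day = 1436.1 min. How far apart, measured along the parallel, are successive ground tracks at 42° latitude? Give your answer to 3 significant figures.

T = 98.5 min = 5910.0 s.
Node shift per orbit = (5910.0/86166) × 360° = 24.69°.
Equatorial spacing = 24.69 × 111.2 km/° = 2746 km.
At 42° latitude, spacing = 2746 × cos(42°) = 2040 km.

2040 km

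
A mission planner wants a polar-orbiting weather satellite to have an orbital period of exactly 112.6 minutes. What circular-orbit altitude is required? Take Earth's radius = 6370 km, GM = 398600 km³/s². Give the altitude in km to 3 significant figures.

1350 km

T = 112.6 min = 6756.0 s.
From T = 2π√(a³/μ): a = (μ T²/4π²)^(1/3) = (398600 × 6756.0² / 4π²)^(1/3) = 7724 km.
Altitude h = a − R = 7724 − 6370 = 1354 km.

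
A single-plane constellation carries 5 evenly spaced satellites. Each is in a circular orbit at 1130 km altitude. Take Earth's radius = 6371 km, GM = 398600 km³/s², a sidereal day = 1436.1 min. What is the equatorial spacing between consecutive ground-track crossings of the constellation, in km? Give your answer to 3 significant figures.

601 km

Semi-major axis a = 6371 + 1130 = 7501 km. Period T = 2π√(a³/μ) = 2π√(7501³/398600) = 6465.3 s = 107.76 min.
Single-satellite node shift = (6465.3/86166) × 360° = 27.01°.
With 5 satellites evenly phased, successive equator crossings are 27.01/5 = 5.402° apart.
That is 5.402 × 111.2 = 601 km at the equator.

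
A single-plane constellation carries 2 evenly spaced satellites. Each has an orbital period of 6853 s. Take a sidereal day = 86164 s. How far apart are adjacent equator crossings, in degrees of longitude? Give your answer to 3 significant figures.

Single-satellite node shift = (6853.0/86164) × 360° = 28.63°.
With 2 satellites evenly phased, successive equator crossings are 28.63/2 = 14.316° apart.

14.3°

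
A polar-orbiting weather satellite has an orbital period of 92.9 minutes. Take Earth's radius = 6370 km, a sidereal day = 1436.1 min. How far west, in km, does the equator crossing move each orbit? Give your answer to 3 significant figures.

2590 km

T = 92.9 min = 5574.0 s.
During one orbit Earth rotates (5574.0 / 86166) × 360° = 23.29°.
At the equator that is 23.29° × (2π·6370/360) km/° = 23.29 × 111.2 = 2589 km.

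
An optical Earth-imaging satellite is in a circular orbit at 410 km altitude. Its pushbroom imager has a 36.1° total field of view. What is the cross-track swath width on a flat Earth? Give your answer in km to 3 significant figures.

267 km

Half-angle = 36.1°/2 = 18.05°.
Swath width ≈ 2h·tan(θ/2) = 2 × 410 × tan(18.05°) = 267.2 km.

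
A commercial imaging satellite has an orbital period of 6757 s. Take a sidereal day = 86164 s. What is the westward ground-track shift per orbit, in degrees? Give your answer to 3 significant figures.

During one orbit Earth rotates (6757.0 / 86164) × 360° = 28.23°.

28.2°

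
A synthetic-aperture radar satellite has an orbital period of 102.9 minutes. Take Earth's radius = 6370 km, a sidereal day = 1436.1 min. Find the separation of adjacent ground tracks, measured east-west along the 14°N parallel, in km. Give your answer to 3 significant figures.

2780 km

T = 102.9 min = 6174.0 s.
Node shift per orbit = (6174.0/86166) × 360° = 25.79°.
Equatorial spacing = 25.79 × 111.2 km/° = 2868 km.
At 14° latitude, spacing = 2868 × cos(14°) = 2783 km.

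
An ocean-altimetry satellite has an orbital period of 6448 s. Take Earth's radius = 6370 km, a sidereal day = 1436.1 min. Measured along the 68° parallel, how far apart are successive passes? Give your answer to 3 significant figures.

Node shift per orbit = (6448.0/86166) × 360° = 26.94°.
Equatorial spacing = 26.94 × 111.2 km/° = 2995 km.
At 68° latitude, spacing = 2995 × cos(68°) = 1122 km.

1120 km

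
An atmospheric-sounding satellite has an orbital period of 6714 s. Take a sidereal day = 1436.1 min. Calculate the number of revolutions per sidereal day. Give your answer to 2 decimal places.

Orbits per sidereal day = 86166 / 6714.0 = 12.834.

12.83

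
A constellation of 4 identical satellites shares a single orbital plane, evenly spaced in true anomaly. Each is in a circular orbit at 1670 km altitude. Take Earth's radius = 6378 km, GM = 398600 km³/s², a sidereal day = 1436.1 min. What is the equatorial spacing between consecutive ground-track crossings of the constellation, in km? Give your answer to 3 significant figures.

835 km

Semi-major axis a = 6378 + 1670 = 8048 km. Period T = 2π√(a³/μ) = 2π√(8048³/398600) = 7185.3 s = 119.75 min.
Single-satellite node shift = (7185.3/86166) × 360° = 30.02°.
With 4 satellites evenly phased, successive equator crossings are 30.02/4 = 7.505° apart.
That is 7.505 × 111.3 = 835 km at the equator.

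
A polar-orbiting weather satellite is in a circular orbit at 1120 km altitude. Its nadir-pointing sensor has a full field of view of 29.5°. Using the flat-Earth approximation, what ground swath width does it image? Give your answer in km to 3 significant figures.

Half-angle = 29.5°/2 = 14.75°.
Swath width ≈ 2h·tan(θ/2) = 2 × 1120 × tan(14.75°) = 589.7 km.

590 km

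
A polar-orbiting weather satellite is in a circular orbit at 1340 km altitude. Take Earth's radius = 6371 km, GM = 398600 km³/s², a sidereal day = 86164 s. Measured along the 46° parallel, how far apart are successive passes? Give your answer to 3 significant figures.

2170 km

Semi-major axis a = 6371 + 1340 = 7711 km. Period T = 2π√(a³/μ) = 2π√(7711³/398600) = 6738.7 s = 112.31 min.
Node shift per orbit = (6738.7/86164) × 360° = 28.15°.
Equatorial spacing = 28.15 × 111.2 km/° = 3131 km.
At 46° latitude, spacing = 3131 × cos(46°) = 2175 km.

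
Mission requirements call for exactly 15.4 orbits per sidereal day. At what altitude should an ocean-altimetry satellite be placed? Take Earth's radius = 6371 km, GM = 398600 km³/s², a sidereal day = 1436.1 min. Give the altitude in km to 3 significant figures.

441 km

Required period T = 86166 / 15.4 = 5595.2 s.
From T = 2π√(a³/μ): a = (μ T²/4π²)^(1/3) = (398600 × 5595.2² / 4π²)^(1/3) = 6812 km.
Altitude h = a − R = 6812 − 6371 = 441 km.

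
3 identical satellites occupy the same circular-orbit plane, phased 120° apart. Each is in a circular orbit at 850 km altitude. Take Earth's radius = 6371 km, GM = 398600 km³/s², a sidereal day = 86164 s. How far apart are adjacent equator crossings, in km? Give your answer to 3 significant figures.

946 km

Semi-major axis a = 6371 + 850 = 7221 km. Period T = 2π√(a³/μ) = 2π√(7221³/398600) = 6106.7 s = 101.78 min.
Single-satellite node shift = (6106.7/86164) × 360° = 25.51°.
With 3 satellites evenly phased, successive equator crossings are 25.51/3 = 8.505° apart.
That is 8.505 × 111.2 = 946 km at the equator.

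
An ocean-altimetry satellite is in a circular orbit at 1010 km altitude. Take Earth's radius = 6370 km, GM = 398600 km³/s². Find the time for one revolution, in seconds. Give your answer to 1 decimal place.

Semi-major axis a = 6370 + 1010 = 7380 km. Period T = 2π√(a³/μ) = 2π√(7380³/398600) = 6309.5 s = 105.16 min.

6309.5 seconds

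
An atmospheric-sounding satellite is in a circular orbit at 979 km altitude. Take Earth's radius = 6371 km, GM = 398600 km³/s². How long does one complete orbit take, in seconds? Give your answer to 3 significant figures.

Semi-major axis a = 6371 + 979 = 7350 km. Period T = 2π√(a³/μ) = 2π√(7350³/398600) = 6271.1 s = 104.52 min.

6270 seconds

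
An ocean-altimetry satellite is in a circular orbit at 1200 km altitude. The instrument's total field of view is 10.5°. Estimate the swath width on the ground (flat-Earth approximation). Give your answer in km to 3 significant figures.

221 km

Half-angle = 10.5°/2 = 5.25°.
Swath width ≈ 2h·tan(θ/2) = 2 × 1200 × tan(5.25°) = 220.5 km.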